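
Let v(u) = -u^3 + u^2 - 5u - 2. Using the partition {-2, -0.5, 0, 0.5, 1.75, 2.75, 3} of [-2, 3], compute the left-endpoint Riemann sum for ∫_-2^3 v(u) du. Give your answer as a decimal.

3.67578125

Subinterval widths: 1.5, 0.5, 0.5, 1.25, 1, 0.25.
Left endpoints: -2, -0.5, 0, 0.5, 1.75, 2.75.
v(-2) = 20, v(-0.5) = 0.875, v(0) = -2, v(0.5) = -4.375, v(1.75) = -13.046875, v(2.75) = -28.984375.
Sum = Σ Δu_i · v(u_i).
Sum = 3.67578125.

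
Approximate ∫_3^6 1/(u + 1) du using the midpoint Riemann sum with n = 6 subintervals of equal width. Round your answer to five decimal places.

Δu = (6 − 3)/6 = 0.5.
Midpoints: 3.25, 3.75, 4.25, 4.75, 5.25, 5.75.
f(3.25) = 4/17, f(3.75) = 4/19, f(4.25) = 4/21, f(4.75) = 4/23, f(5.25) = 0.16, f(5.75) = 4/27.
Sum = Δu · [f(3.25) + f(3.75) + f(4.25) + ...].
Sum ≈ 0.55918.

0.55918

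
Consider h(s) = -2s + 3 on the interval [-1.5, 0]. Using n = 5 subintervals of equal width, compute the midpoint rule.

6.75

Δs = (0 − (-1.5))/5 = 0.3.
Midpoints: -1.35, -1.05, -0.75, -0.45, -0.15.
h(-1.35) = 5.7, h(-1.05) = 5.1, h(-0.75) = 4.5, h(-0.45) = 3.9, h(-0.15) = 3.3.
Sum = Δs · [h(-1.35) + h(-1.05) + h(-0.75) + h(-0.45) + h(-0.15)].
Sum = 6.75.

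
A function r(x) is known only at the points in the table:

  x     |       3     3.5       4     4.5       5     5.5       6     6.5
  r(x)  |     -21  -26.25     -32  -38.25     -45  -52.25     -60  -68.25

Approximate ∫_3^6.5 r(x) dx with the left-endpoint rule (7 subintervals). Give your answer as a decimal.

-137.375

Δx = 0.5.
Sum = 0.5·[(-21) + (-26.25) + (-32) + (-38.25) + (-45) + (-52.25) + (-60)] = -137.375.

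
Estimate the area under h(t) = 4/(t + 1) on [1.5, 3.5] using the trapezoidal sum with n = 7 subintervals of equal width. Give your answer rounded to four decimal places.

2.3542

Δt = (3.5 − 1.5)/7 = 2/7.
h(1.5) = 1.6, h(25/14) = 56/39, h(29/14) = 56/43, h(33/14) = 56/47, h(37/14) = 56/51, h(41/14) = 56/55, h(45/14) = 56/59, h(3.5) = 8/9.
T_7 = (Δt/2)·[h(t_0) + 2h(t_1) + ... + 2h(t_{6}) + h(t_7)].
Sum ≈ 2.3542.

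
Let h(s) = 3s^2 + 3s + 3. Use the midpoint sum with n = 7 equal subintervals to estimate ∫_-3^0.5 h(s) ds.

Δs = (0.5 − (-3))/7 = 0.5.
Midpoints: -2.75, -2.25, -1.75, -1.25, -0.75, -0.25, 0.25.
h(-2.75) = 17.4375, h(-2.25) = 11.4375, h(-1.75) = 6.9375, h(-1.25) = 3.9375, h(-0.75) = 2.4375, h(-0.25) = 2.4375, h(0.25) = 3.9375.
Sum = Δs · [h(-2.75) + h(-2.25) + h(-1.75) + ...].
Sum = 24.28125.

24.28125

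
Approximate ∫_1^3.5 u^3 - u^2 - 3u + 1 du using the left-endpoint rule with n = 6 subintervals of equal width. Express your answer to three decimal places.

4.531

Δu = (3.5 − 1)/6 = 5/12.
Left endpoints: 1, 17/12, 11/6, 2.25, 8/3, 37/12.
f(1) = -2, f(17/12) = -4171/1728, f(11/6) = -367/216, f(2.25) = 0.578125, f(8/3) = 131/27, f(37/12) = 19969/1728.
Sum = Δu · [f(1) + f(17/12) + f(11/6) + ...].
Sum ≈ 4.531.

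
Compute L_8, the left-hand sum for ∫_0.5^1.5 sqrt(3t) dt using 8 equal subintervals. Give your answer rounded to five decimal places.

Δt = (1.5 − 0.5)/8 = 0.125.
Left endpoints: 0.5, 0.625, 0.75, 0.875, 1, 1.125, 1.25, 1.375.
f(0.5) ≈ 1.22474, f(0.625) ≈ 1.36931, f(0.75) ≈ 1.50000, f(0.875) ≈ 1.62019, f(1) ≈ 1.73205, f(1.125) ≈ 1.83712, f(1.25) ≈ 1.93649, f(1.375) ≈ 2.03101.
Sum = Δt · [f(0.5) + f(0.625) + f(0.75) + ...].
Sum ≈ 1.65636.

1.65636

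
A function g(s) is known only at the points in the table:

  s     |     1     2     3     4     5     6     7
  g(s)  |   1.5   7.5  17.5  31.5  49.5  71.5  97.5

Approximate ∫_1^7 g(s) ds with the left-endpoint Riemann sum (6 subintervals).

179

Δs = 1.
Sum = 1·[1.5 + 7.5 + 17.5 + 31.5 + 49.5 + 71.5] = 179.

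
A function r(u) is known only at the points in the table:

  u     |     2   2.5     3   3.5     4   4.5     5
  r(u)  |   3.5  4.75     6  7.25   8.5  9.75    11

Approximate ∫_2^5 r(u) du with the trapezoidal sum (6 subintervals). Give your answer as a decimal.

21.75

Δu = 0.5.
T_6 = (0.5/2)·[3.5 + 2·4.75 + 2·6 + 2·7.25 + 2·8.5 + 2·9.75 + 11] = 21.75.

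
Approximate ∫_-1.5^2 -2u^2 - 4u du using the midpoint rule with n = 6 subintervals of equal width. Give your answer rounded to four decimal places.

Δu = (2 − (-1.5))/6 = 7/12.
Midpoints: -29/24, -0.625, -1/24, 13/24, 1.125, 41/24.
f(-29/24) = 551/288, f(-0.625) = 1.71875, f(-1/24) = 47/288, f(13/24) = -793/288, f(1.125) = -7.03125, f(41/24) = -3649/288.
Sum = Δu · [f(-29/24) + f(-0.625) + f(-1/24) + ...].
Sum ≈ -10.8848.

-10.8848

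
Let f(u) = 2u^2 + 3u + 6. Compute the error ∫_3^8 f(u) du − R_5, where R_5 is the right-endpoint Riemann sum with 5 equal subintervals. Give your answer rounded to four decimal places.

Exact integral: ∫_3^8 f(u) du ≈ 435.833333.
R_5 = 500.
Error ≈ 435.833333 − 500 ≈ -64.1667.

-64.1667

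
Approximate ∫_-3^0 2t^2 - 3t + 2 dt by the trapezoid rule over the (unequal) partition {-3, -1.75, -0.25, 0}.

Subinterval widths: 1.25, 1.5, 0.25.
f(-3) = 29, f(-1.75) = 13.375, f(-0.25) = 2.875, f(0) = 2.
On each subinterval the trapezoid contributes (Δt_i/2)·[f(t_{i-1}) + f(t_i)].
Sum = 39.28125.

39.28125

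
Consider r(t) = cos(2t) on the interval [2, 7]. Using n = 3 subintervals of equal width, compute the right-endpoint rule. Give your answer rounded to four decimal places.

Δt = (7 − 2)/3 = 5/3.
Right endpoints: 11/3, 16/3, 7.
r(11/3) ≈ 0.4974, r(16/3) ≈ -0.3230, r(7) ≈ 0.1367.
Sum = Δt · [r(11/3) + r(16/3) + r(7)].
Sum ≈ 0.5186.

0.5186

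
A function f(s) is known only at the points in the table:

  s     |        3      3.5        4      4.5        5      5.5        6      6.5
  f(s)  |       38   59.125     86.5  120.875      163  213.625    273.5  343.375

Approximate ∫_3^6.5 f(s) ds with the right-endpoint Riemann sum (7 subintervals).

Δs = 0.5.
Sum = 0.5·[59.125 + 86.5 + 120.875 + 163 + 213.625 + 273.5 + 343.375] = 630.

630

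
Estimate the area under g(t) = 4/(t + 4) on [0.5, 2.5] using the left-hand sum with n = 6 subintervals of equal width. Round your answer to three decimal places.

Δt = (2.5 − 0.5)/6 = 1/3.
Left endpoints: 0.5, 5/6, 7/6, 1.5, 11/6, 13/6.
g(0.5) = 8/9, g(5/6) = 24/29, g(7/6) = 24/31, g(1.5) = 8/11, g(11/6) = 24/35, g(13/6) = 24/37.
Sum = Δt · [g(0.5) + g(5/6) + g(7/6) + ...].
Sum ≈ 1.517.

1.517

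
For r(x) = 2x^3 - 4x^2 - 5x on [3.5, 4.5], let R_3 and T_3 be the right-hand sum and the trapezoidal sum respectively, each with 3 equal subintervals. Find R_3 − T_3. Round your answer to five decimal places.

9.91667

R_3 ≈ 55.9537037.
T_3 ≈ 46.0370370.
R_3 − T_3 ≈ 9.91667.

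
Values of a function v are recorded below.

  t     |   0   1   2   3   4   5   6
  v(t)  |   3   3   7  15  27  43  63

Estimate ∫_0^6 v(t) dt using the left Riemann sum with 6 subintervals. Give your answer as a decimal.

98

Δt = 1.
Sum = 1·[3 + 3 + 7 + 15 + 27 + 43] = 98.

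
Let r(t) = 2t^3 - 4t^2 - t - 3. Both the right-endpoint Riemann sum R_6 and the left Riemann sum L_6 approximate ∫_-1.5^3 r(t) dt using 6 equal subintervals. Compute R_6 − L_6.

21.9375

R_6 = -8.2265625.
L_6 = -30.1640625.
R_6 − L_6 = 21.9375.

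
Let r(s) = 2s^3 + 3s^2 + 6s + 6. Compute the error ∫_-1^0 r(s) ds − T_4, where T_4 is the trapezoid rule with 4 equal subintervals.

0

Exact integral: ∫_-1^0 r(s) ds = 3.5.
T_4 = 3.5.
Error = 3.5 − 3.5 = 0.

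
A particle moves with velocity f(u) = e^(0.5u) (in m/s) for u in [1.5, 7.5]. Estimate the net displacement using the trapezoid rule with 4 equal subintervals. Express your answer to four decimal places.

84.5610

Δu = (7.5 − 1.5)/4 = 1.5.
f(1.5) ≈ 2.1170, f(3) ≈ 4.4817, f(4.5) ≈ 9.4877, f(6) ≈ 20.0855, f(7.5) ≈ 42.5211.
T_4 = (Δu/2)·[f(u_0) + 2f(u_1) + 2f(u_2) + 2f(u_3) + f(u_4)].
Sum ≈ 84.5610.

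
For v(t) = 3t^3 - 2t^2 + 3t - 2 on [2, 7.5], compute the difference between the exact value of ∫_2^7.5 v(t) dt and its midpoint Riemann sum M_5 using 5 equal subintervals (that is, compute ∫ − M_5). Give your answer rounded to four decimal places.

Exact integral: ∫_2^7.5 v(t) dt ≈ 2152.505208.
M_5 = 2129.9059375.
Error ≈ 2152.505208 − 2129.9059375 ≈ 22.5993.

22.5993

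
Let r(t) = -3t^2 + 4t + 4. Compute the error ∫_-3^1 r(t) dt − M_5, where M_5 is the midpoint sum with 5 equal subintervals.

Exact integral: ∫_-3^1 r(t) dt = -28.
M_5 = -27.36.
Error = -28 − (-27.36) = -0.64.

-0.64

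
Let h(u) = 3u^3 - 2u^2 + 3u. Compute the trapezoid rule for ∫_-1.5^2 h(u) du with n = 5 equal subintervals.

3.31625

Δu = (2 − (-1.5))/5 = 0.7.
h(-1.5) = -19.125, h(-0.8) = -5.216, h(-0.1) = -0.323, h(0.6) = 1.728, h(1.3) = 7.111, h(2) = 22.
T_5 = (Δu/2)·[h(u_0) + 2h(u_1) + ... + 2h(u_{4}) + h(u_5)].
Sum = 3.31625.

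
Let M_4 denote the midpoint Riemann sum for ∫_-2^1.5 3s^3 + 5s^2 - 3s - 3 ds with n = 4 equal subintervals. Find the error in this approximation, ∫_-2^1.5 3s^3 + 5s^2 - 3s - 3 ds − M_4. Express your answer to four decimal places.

Exact integral: ∫_-2^1.5 f(s) ds ≈ 2.880208.
M_4 ≈ 2.266113.
Error ≈ 2.880208 − 2.266113 ≈ 0.6141.

0.6141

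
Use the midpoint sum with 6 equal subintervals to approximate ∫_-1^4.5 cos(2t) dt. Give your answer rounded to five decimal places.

0.76319

Δt = (4.5 − (-1))/6 = 11/12.
Midpoints: -13/24, 0.375, 31/24, 53/24, 3.125, 97/24.
f(-13/24) ≈ 0.46839, f(0.375) ≈ 0.73169, f(31/24) ≈ -0.84818, f(53/24) ≈ -0.29143, f(3.125) ≈ 0.99945, f(97/24) ≈ -0.22735.
Sum = Δt · [f(-13/24) + f(0.375) + f(31/24) + ...].
Sum ≈ 0.76319.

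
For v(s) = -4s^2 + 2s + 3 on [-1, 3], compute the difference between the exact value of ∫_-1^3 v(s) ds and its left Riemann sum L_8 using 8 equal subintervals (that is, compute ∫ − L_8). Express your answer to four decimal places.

Exact integral: ∫_-1^3 v(s) ds ≈ -17.333333.
L_8 = -12.
Error ≈ -17.333333 − (-12) ≈ -5.3333.

-5.3333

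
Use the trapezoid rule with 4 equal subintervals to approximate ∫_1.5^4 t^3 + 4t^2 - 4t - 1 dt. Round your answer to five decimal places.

Δt = (4 − 1.5)/4 = 0.625.
f(1.5) = 5.375, f(2.125) = 9297/512, f(2.75) = 39.046875, f(3.375) = 35587/512, f(4) = 111.
T_4 = (Δt/2)·[f(t_0) + 2f(t_1) + 2f(t_2) + 2f(t_3) + f(t_4)].
Sum ≈ 115.56152.

115.56152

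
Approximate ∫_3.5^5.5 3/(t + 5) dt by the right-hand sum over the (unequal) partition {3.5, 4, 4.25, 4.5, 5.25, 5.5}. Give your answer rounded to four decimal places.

Subinterval widths: 0.5, 0.25, 0.25, 0.75, 0.25.
Right endpoints: 4, 4.25, 4.5, 5.25, 5.5.
f(4) = 1/3, f(4.25) = 12/37, f(4.5) = 6/19, f(5.25) = 12/41, f(5.5) = 2/7.
Sum = Σ Δt_i · f(t_i).
Sum ≈ 0.6176.

0.6176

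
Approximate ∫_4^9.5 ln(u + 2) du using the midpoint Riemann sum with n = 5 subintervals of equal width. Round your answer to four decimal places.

Δu = (9.5 − 4)/5 = 1.1.
Midpoints: 4.55, 5.65, 6.75, 7.85, 8.95.
f(4.55) ≈ 1.8795, f(5.65) ≈ 2.0347, f(6.75) ≈ 2.1691, f(7.85) ≈ 2.2875, f(8.95) ≈ 2.3933.
Sum = Δu · [f(4.55) + f(5.65) + f(6.75) + f(7.85) + f(8.95)].
Sum ≈ 11.8404.

11.8404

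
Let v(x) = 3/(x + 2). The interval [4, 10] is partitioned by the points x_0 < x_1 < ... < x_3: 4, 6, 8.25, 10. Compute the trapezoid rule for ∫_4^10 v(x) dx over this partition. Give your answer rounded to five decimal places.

2.10099

Subinterval widths: 2, 2.25, 1.75.
v(4) = 0.5, v(6) = 0.375, v(8.25) = 12/41, v(10) = 0.25.
On each subinterval the trapezoid contributes (Δx_i/2)·[v(x_{i-1}) + v(x_i)].
Sum ≈ 2.10099.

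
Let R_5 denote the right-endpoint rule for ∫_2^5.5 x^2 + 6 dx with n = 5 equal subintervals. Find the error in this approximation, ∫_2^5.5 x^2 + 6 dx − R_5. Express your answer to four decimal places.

-9.4733

Exact integral: ∫_2^5.5 f(x) dx ≈ 73.791667.
R_5 = 83.265.
Error ≈ 73.791667 − 83.265 ≈ -9.4733.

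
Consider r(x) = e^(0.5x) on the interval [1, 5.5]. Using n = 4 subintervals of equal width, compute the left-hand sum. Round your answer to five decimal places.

Δx = (5.5 − 1)/4 = 1.125.
Left endpoints: 1, 2.125, 3.25, 4.375.
r(1) ≈ 1.64872, r(2.125) ≈ 2.89360, r(3.25) ≈ 5.07842, r(4.375) ≈ 8.91290.
Sum = Δx · [r(1) + r(2.125) + r(3.25) + r(4.375)].
Sum ≈ 20.85034.

20.85034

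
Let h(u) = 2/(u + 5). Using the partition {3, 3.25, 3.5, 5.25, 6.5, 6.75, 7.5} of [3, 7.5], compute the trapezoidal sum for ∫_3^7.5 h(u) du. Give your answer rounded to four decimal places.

Subinterval widths: 0.25, 0.25, 1.75, 1.25, 0.25, 0.75.
h(3) = 0.25, h(3.25) = 8/33, h(3.5) = 4/17, h(5.25) = 8/41, h(6.5) = 4/23, h(6.75) = 8/47, h(7.5) = 0.16.
On each subinterval the trapezoid contributes (Δu_i/2)·[h(u_{i-1}) + h(u_i)].
Sum ≈ 0.8954.

0.8954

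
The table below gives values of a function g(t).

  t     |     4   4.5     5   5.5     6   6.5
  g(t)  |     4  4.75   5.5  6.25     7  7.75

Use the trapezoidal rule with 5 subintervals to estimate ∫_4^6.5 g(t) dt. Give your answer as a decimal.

14.6875

Δt = 0.5.
T_5 = (0.5/2)·[4 + 2·4.75 + 2·5.5 + 2·6.25 + 2·7 + 7.75] = 14.6875.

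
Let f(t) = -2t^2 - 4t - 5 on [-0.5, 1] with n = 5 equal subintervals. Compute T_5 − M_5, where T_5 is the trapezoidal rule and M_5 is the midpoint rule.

T_5 = -9.795.
M_5 = -9.7275.
T_5 − M_5 = -0.0675.

-0.0675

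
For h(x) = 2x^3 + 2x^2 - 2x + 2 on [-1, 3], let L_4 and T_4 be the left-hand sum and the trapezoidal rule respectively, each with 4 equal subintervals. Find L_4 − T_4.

-32

L_4 = 32.
T_4 = 64.
L_4 − T_4 = -32.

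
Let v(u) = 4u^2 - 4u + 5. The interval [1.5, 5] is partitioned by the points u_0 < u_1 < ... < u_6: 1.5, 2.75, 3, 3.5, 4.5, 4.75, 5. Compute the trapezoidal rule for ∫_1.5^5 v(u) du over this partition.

136.25

Subinterval widths: 1.25, 0.25, 0.5, 1, 0.25, 0.25.
v(1.5) = 8, v(2.75) = 24.25, v(3) = 29, v(3.5) = 40, v(4.5) = 68, v(4.75) = 76.25, v(5) = 85.
On each subinterval the trapezoid contributes (Δu_i/2)·[v(u_{i-1}) + v(u_i)].
Sum = 136.25.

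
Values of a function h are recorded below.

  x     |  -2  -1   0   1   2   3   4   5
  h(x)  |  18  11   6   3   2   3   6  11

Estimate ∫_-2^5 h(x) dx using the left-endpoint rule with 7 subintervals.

Δx = 1.
Sum = 1·[18 + 11 + 6 + 3 + 2 + 3 + 6] = 49.

49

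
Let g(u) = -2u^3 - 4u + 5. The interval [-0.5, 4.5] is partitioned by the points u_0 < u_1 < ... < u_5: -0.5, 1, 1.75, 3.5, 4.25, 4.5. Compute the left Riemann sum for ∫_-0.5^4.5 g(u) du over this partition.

Subinterval widths: 1.5, 0.75, 1.75, 0.75, 0.25.
Left endpoints: -0.5, 1, 1.75, 3.5, 4.25.
g(-0.5) = 7.25, g(1) = -1, g(1.75) = -12.71875, g(3.5) = -94.75, g(4.25) = -165.53125.
Sum = Σ Δu_i · g(u_i).
Sum = -124.578125.

-124.578125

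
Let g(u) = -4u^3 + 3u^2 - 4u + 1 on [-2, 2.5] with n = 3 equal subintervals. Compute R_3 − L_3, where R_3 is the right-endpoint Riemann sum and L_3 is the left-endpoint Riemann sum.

-158.625

R_3 = -78.75.
L_3 = 79.875.
R_3 − L_3 = -158.625.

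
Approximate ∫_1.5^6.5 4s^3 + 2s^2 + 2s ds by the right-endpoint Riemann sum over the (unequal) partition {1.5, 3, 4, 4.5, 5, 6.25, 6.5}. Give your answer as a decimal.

Subinterval widths: 1.5, 1, 0.5, 0.5, 1.25, 0.25.
Right endpoints: 3, 4, 4.5, 5, 6.25, 6.5.
f(3) = 132, f(4) = 296, f(4.5) = 414, f(5) = 560, f(6.25) = 1067.1875, f(6.5) = 1196.
Sum = Σ Δs_i · f(s_i).
Sum = 2613.984375.

2613.984375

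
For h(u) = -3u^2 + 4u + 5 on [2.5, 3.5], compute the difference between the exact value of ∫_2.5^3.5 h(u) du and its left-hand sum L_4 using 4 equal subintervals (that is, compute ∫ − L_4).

-1.71875

Exact integral: ∫_2.5^3.5 h(u) du = -10.25.
L_4 = -8.53125.
Error = -10.25 − (-8.53125) = -1.71875.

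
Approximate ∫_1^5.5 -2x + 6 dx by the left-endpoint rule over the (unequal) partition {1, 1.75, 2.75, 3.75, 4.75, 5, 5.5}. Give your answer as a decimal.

Subinterval widths: 0.75, 1, 1, 1, 0.25, 0.5.
Left endpoints: 1, 1.75, 2.75, 3.75, 4.75, 5.
f(1) = 4, f(1.75) = 2.5, f(2.75) = 0.5, f(3.75) = -1.5, f(4.75) = -3.5, f(5) = -4.
Sum = Σ Δx_i · f(x_i).
Sum = 1.625.

1.625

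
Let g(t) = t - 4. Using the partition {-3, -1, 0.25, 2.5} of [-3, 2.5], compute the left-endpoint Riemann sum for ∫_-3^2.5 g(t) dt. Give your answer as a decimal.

-28.6875

Subinterval widths: 2, 1.25, 2.25.
Left endpoints: -3, -1, 0.25.
g(-3) = -7, g(-1) = -5, g(0.25) = -3.75.
Sum = Σ Δt_i · g(t_i).
Sum = -28.6875.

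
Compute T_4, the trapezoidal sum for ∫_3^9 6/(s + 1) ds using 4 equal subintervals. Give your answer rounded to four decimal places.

5.5559

Δs = (9 − 3)/4 = 1.5.
f(3) = 1.5, f(4.5) = 12/11, f(6) = 6/7, f(7.5) = 12/17, f(9) = 0.6.
T_4 = (Δs/2)·[f(s_0) + 2f(s_1) + 2f(s_2) + 2f(s_3) + f(s_4)].
Sum ≈ 5.5559.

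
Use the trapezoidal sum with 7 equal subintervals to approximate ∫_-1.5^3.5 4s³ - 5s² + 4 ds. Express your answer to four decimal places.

90.8929

Δs = (3.5 − (-1.5))/7 = 5/7.
f(-1.5) = -20.75, f(-11/14) = -1409/1372, f(-1/14) = 5451/1372, f(9/14) = 4111/1372, f(19/14) = 6571/1372, f(29/14) = 24831/1372, f(39/14) = 70891/1372, f(3.5) = 114.25.
T_7 = (Δs/2)·[f(s_0) + 2f(s_1) + ... + 2f(s_{6}) + f(s_7)].
Sum ≈ 90.8929.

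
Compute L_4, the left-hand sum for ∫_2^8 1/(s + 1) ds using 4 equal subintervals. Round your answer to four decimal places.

1.2833

Δs = (8 − 2)/4 = 1.5.
Left endpoints: 2, 3.5, 5, 6.5.
f(2) = 1/3, f(3.5) = 2/9, f(5) = 1/6, f(6.5) = 2/15.
Sum = Δs · [f(2) + f(3.5) + f(5) + f(6.5)].
Sum ≈ 1.2833.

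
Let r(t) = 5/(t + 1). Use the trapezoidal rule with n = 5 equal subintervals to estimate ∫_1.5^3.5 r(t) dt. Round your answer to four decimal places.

2.9463

Δt = (3.5 − 1.5)/5 = 0.4.
r(1.5) = 2, r(1.9) = 50/29, r(2.3) = 50/33, r(2.7) = 50/37, r(3.1) = 50/41, r(3.5) = 10/9.
T_5 = (Δt/2)·[r(t_0) + 2r(t_1) + ... + 2r(t_{4}) + r(t_5)].
Sum ≈ 2.9463.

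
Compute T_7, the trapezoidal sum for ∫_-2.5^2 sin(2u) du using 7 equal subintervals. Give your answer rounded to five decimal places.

Δu = (2 − (-2.5))/7 = 9/14.
f(-2.5) ≈ 0.95892, f(-13/7) ≈ 0.54190, f(-17/14) ≈ -0.65412, f(-4/7) ≈ -0.90982, f(1/14) ≈ 0.14237, f(5/7) ≈ 0.98990, f(19/14) ≈ 0.41442, f(2) ≈ -0.75680.
T_7 = (Δu/2)·[f(u_0) + 2f(u_1) + ... + 2f(u_{6}) + f(u_7)].
Sum ≈ 0.40224.

0.40224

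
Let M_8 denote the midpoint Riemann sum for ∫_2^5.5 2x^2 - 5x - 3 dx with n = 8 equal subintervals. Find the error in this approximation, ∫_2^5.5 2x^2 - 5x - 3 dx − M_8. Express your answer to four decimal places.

Exact integral: ∫_2^5.5 f(x) dx ≈ 29.458333.
M_8 ≈ 29.346680.
Error ≈ 29.458333 − 29.346680 ≈ 0.1117.

0.1117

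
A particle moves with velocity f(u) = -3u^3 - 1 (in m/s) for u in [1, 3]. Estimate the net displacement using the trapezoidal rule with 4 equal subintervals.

Δu = (3 − 1)/4 = 0.5.
f(1) = -4, f(1.5) = -11.125, f(2) = -25, f(2.5) = -47.875, f(3) = -82.
T_4 = (Δu/2)·[f(u_0) + 2f(u_1) + 2f(u_2) + 2f(u_3) + f(u_4)].
Sum = -63.5.

-63.5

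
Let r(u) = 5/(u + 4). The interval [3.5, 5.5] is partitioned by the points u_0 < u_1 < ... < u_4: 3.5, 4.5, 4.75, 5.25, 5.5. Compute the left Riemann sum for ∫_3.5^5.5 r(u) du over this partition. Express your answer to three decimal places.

1.235

Subinterval widths: 1, 0.25, 0.5, 0.25.
Left endpoints: 3.5, 4.5, 4.75, 5.25.
r(3.5) = 2/3, r(4.5) = 10/17, r(4.75) = 4/7, r(5.25) = 20/37.
Sum = Σ Δu_i · r(u_i).
Sum ≈ 1.235.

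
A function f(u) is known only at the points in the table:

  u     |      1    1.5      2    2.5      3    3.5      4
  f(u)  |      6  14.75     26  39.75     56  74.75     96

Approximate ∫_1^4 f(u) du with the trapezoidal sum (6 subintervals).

131.125

Δu = 0.5.
T_6 = (0.5/2)·[6 + 2·14.75 + 2·26 + 2·39.75 + 2·56 + 2·74.75 + 96] = 131.125.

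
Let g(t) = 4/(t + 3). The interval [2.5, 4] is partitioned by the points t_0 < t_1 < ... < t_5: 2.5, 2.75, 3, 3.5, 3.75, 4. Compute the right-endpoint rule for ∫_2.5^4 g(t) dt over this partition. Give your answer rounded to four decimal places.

Subinterval widths: 0.25, 0.25, 0.5, 0.25, 0.25.
Right endpoints: 2.75, 3, 3.5, 3.75, 4.
g(2.75) = 16/23, g(3) = 2/3, g(3.5) = 8/13, g(3.75) = 16/27, g(4) = 4/7.
Sum = Σ Δt_i · g(t_i).
Sum ≈ 0.9393.

0.9393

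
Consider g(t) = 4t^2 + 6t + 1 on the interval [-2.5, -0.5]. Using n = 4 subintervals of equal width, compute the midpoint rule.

Δt = (-0.5 − (-2.5))/4 = 0.5.
Midpoints: -2.25, -1.75, -1.25, -0.75.
g(-2.25) = 7.75, g(-1.75) = 2.75, g(-1.25) = -0.25, g(-0.75) = -1.25.
Sum = Δt · [g(-2.25) + g(-1.75) + g(-1.25) + g(-0.75)].
Sum = 4.5.

4.5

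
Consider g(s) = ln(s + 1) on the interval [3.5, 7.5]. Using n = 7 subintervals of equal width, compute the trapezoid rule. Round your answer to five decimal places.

7.41937

Δs = (7.5 − 3.5)/7 = 4/7.
g(3.5) ≈ 1.50408, g(57/14) ≈ 1.62362, g(65/14) ≈ 1.73039, g(73/14) ≈ 1.82685, g(81/14) ≈ 1.91482, g(89/14) ≈ 1.99567, g(97/14) ≈ 2.07047, g(7.5) ≈ 2.14007.
T_7 = (Δs/2)·[g(s_0) + 2g(s_1) + ... + 2g(s_{6}) + g(s_7)].
Sum ≈ 7.41937.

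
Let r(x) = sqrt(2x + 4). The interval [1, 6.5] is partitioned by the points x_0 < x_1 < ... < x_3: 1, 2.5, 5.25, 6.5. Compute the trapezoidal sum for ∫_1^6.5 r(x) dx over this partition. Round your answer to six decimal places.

Subinterval widths: 1.5, 2.75, 1.25.
r(1) ≈ 2.449490, r(2.5) ≈ 3.000000, r(5.25) ≈ 3.807887, r(6.5) ≈ 4.123106.
On each subinterval the trapezoid contributes (Δx_i/2)·[r(x_{i-1}) + r(x_i)].
Sum ≈ 18.404831.

18.404831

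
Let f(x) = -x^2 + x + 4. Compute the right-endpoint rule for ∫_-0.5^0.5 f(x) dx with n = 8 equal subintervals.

3.9765625

Δx = (0.5 − (-0.5))/8 = 0.125.
Right endpoints: -0.375, -0.25, -0.125, 0, 0.125, 0.25, 0.375, 0.5.
f(-0.375) = 3.484375, f(-0.25) = 3.6875, f(-0.125) = 3.859375, f(0) = 4, f(0.125) = 4.109375, f(0.25) = 4.1875, f(0.375) = 4.234375, f(0.5) = 4.25.
Sum = Δx · [f(-0.375) + f(-0.25) + f(-0.125) + ...].
Sum = 3.9765625.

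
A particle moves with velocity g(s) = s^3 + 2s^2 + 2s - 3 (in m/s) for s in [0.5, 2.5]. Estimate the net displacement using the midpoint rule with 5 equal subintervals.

Δs = (2.5 − 0.5)/5 = 0.4.
Midpoints: 0.7, 1.1, 1.5, 1.9, 2.3.
g(0.7) = -0.277, g(1.1) = 2.951, g(1.5) = 7.875, g(1.9) = 14.879, g(2.3) = 24.347.
Sum = Δs · [g(0.7) + g(1.1) + g(1.5) + g(1.9) + g(2.3)].
Sum = 19.91.

19.91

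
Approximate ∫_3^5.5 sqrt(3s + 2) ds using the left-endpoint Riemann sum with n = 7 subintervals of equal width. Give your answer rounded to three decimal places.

Δs = (5.5 − 3)/7 = 5/14.
Left endpoints: 3, 47/14, 26/7, 57/14, 31/7, 67/14, 36/7.
f(3) ≈ 3.317, f(47/14) ≈ 3.474, f(26/7) ≈ 3.625, f(57/14) ≈ 3.770, f(31/7) ≈ 3.910, f(67/14) ≈ 4.044, f(36/7) ≈ 4.175.
Sum = Δs · [f(3) + f(47/14) + f(26/7) + ...].
Sum ≈ 9.398.

9.398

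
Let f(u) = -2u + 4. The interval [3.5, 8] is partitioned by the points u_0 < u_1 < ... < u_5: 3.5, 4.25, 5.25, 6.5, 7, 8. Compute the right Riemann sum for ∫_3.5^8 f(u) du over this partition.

-38.125

Subinterval widths: 0.75, 1, 1.25, 0.5, 1.
Right endpoints: 4.25, 5.25, 6.5, 7, 8.
f(4.25) = -4.5, f(5.25) = -6.5, f(6.5) = -9, f(7) = -10, f(8) = -12.
Sum = Σ Δu_i · f(u_i).
Sum = -38.125.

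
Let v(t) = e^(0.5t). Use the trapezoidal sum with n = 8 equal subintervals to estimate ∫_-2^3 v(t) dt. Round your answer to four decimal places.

Δt = (3 − (-2))/8 = 0.625.
v(-2) ≈ 0.3679, v(-1.375) ≈ 0.5028, v(-0.75) ≈ 0.6873, v(-0.125) ≈ 0.9394, v(0.5) ≈ 1.2840, v(1.125) ≈ 1.7551, v(1.75) ≈ 2.3989, v(2.375) ≈ 3.2789, v(3) ≈ 4.4817.
T_8 = (Δt/2)·[v(t_0) + 2v(t_1) + ... + 2v(t_{7}) + v(t_8)].
Sum ≈ 8.2945.

8.2945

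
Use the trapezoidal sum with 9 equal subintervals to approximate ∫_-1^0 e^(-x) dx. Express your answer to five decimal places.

1.72005

Δx = (0 − (-1))/9 = 1/9.
f(-1) ≈ 2.71828, f(-8/9) ≈ 2.43243, f(-7/9) ≈ 2.17663, f(-2/3) ≈ 1.94773, f(-5/9) ≈ 1.74291, f(-4/9) ≈ 1.55962, f(-1/3) ≈ 1.39561, f(-2/9) ≈ 1.24885, f(-1/9) ≈ 1.11752, f(0) ≈ 1.00000.
T_9 = (Δx/2)·[f(x_0) + 2f(x_1) + ... + 2f(x_{8}) + f(x_9)].
Sum ≈ 1.72005.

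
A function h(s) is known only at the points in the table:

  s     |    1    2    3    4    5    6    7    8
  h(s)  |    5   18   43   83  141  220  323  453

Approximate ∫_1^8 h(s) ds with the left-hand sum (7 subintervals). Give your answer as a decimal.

833

Δs = 1.
Sum = 1·[5 + 18 + 43 + 83 + 141 + 220 + 323] = 833.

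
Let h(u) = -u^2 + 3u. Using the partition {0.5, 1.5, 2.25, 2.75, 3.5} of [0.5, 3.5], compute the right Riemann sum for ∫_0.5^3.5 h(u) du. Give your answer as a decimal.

Subinterval widths: 1, 0.75, 0.5, 0.75.
Right endpoints: 1.5, 2.25, 2.75, 3.5.
h(1.5) = 2.25, h(2.25) = 1.6875, h(2.75) = 0.6875, h(3.5) = -1.75.
Sum = Σ Δu_i · h(u_i).
Sum = 2.546875.

2.546875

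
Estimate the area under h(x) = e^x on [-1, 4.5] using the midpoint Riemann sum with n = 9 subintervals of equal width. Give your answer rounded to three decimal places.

Δx = (4.5 − (-1))/9 = 11/18.
Midpoints: -25/36, -1/12, 19/36, 41/36, 1.75, 85/36, 107/36, 43/12, 151/36.
h(-25/36) ≈ 0.499, h(-1/12) ≈ 0.920, h(19/36) ≈ 1.695, h(41/36) ≈ 3.123, h(1.75) ≈ 5.755, h(85/36) ≈ 10.603, h(107/36) ≈ 19.535, h(43/12) ≈ 35.993, h(151/36) ≈ 66.317.
Sum = Δx · [h(-25/36) + h(-1/12) + h(19/36) + ...].
Sum ≈ 88.269.

88.269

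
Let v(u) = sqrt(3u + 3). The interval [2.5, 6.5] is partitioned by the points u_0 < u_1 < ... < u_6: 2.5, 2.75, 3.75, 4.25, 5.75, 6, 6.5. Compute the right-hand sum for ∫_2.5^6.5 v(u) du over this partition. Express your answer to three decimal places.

Subinterval widths: 0.25, 1, 0.5, 1.5, 0.25, 0.5.
Right endpoints: 2.75, 3.75, 4.25, 5.75, 6, 6.5.
v(2.75) ≈ 3.354, v(3.75) ≈ 3.775, v(4.25) ≈ 3.969, v(5.75) ≈ 4.500, v(6) ≈ 4.583, v(6.5) ≈ 4.743.
Sum = Σ Δu_i · v(u_i).
Sum ≈ 16.865.

16.865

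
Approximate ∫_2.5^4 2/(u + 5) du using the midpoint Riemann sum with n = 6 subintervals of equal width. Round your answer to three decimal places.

Δu = (4 − 2.5)/6 = 0.25.
Midpoints: 2.625, 2.875, 3.125, 3.375, 3.625, 3.875.
f(2.625) = 16/61, f(2.875) = 16/63, f(3.125) = 16/65, f(3.375) = 16/67, f(3.625) = 16/69, f(3.875) = 16/71.
Sum = Δu · [f(2.625) + f(2.875) + f(3.125) + ...].
Sum ≈ 0.365.

0.365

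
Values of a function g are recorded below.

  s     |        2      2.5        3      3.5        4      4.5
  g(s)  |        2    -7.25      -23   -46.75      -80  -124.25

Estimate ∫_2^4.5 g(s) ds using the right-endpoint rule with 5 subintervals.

Δs = 0.5.
Sum = 0.5·[(-7.25) + (-23) + (-46.75) + (-80) + (-124.25)] = -140.625.

-140.625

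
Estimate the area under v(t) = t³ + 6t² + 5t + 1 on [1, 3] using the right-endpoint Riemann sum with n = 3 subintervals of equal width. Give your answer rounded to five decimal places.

123.77778

Δt = (3 − 1)/3 = 2/3.
Right endpoints: 5/3, 7/3, 3.
v(5/3) = 827/27, v(7/3) = 1567/27, v(3) = 97.
Sum = Δt · [v(5/3) + v(7/3) + v(3)].
Sum ≈ 123.77778.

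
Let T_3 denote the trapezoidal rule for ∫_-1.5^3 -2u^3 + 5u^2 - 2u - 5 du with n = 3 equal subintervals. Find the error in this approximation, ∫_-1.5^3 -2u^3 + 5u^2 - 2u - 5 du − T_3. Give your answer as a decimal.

Exact integral: ∫_-1.5^3 f(u) du = -16.59375.
T_3 = -15.75.
Error = -16.59375 − (-15.75) = -0.84375.

-0.84375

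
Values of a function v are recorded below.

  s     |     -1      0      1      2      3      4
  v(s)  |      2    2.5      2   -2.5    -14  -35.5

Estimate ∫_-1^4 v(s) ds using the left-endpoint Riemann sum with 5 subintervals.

Δs = 1.
Sum = 1·[2 + 2.5 + 2 + (-2.5) + (-14)] = -10.

-10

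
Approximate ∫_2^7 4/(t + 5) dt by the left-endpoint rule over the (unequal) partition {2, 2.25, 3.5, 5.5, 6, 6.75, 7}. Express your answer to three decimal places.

Subinterval widths: 0.25, 1.25, 2, 0.5, 0.75, 0.25.
Left endpoints: 2, 2.25, 3.5, 5.5, 6, 6.75.
f(2) = 4/7, f(2.25) = 16/29, f(3.5) = 8/17, f(5.5) = 8/21, f(6) = 4/11, f(6.75) = 16/47.
Sum = Σ Δt_i · f(t_i).
Sum ≈ 2.322.

2.322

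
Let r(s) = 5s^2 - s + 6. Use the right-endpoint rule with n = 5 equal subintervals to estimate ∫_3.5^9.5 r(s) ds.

Δs = (9.5 − 3.5)/5 = 1.2.
Right endpoints: 4.7, 5.9, 7.1, 8.3, 9.5.
r(4.7) = 111.75, r(5.9) = 174.15, r(7.1) = 250.95, r(8.3) = 342.15, r(9.5) = 447.75.
Sum = Δs · [r(4.7) + r(5.9) + r(7.1) + r(8.3) + r(9.5)].
Sum = 1592.1.

1592.1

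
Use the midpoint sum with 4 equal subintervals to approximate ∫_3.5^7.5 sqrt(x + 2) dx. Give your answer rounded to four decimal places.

10.9237

Δx = (7.5 − 3.5)/4 = 1.
Midpoints: 4, 5, 6, 7.
f(4) ≈ 2.4495, f(5) ≈ 2.6458, f(6) ≈ 2.8284, f(7) ≈ 3.0000.
Sum = Δx · [f(4) + f(5) + f(6) + f(7)].
Sum ≈ 10.9237.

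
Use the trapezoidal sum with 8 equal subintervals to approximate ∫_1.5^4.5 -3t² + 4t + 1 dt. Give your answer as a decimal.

Δt = (4.5 − 1.5)/8 = 0.375.
f(1.5) = 0.25, f(1.875) = -2.046875, f(2.25) = -5.1875, f(2.625) = -9.171875, f(3) = -14, f(3.375) = -19.671875, f(3.75) = -26.1875, f(4.125) = -33.546875, f(4.5) = -41.75.
T_8 = (Δt/2)·[f(t_0) + 2f(t_1) + ... + 2f(t_{7}) + f(t_8)].
Sum = -48.9609375.

-48.9609375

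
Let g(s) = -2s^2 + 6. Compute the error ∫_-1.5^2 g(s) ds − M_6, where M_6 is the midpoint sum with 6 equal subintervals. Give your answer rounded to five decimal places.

Exact integral: ∫_-1.5^2 g(s) ds ≈ 13.4166667.
M_6 ≈ 13.6151620.
Error ≈ 13.4166667 − 13.6151620 ≈ -0.19850.

-0.19850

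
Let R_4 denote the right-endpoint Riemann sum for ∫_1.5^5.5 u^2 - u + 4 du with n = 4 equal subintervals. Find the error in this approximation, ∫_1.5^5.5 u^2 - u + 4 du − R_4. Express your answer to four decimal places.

-12.6667

Exact integral: ∫_1.5^5.5 f(u) du ≈ 56.333333.
R_4 = 69.
Error ≈ 56.333333 − 69 ≈ -12.6667.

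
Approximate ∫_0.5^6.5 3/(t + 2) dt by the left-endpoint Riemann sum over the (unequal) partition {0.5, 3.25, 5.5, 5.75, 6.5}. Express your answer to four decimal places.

Subinterval widths: 2.75, 2.25, 0.25, 0.75.
Left endpoints: 0.5, 3.25, 5.5, 5.75.
f(0.5) = 1.2, f(3.25) = 4/7, f(5.5) = 0.4, f(5.75) = 12/31.
Sum = Σ Δt_i · f(t_i).
Sum ≈ 4.9760.

4.9760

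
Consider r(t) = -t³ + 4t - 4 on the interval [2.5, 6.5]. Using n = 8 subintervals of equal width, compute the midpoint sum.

-379.375

Δt = (6.5 − 2.5)/8 = 0.5.
Midpoints: 2.75, 3.25, 3.75, 4.25, 4.75, 5.25, 5.75, 6.25.
r(2.75) = -13.796875, r(3.25) = -25.328125, r(3.75) = -41.734375, r(4.25) = -63.765625, r(4.75) = -92.171875, r(5.25) = -127.703125, r(5.75) = -171.109375, r(6.25) = -223.140625.
Sum = Δt · [r(2.75) + r(3.25) + r(3.75) + ...].
Sum = -379.375.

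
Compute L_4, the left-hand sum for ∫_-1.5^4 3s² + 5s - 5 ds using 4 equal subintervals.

Δs = (4 − (-1.5))/4 = 1.375.
Left endpoints: -1.5, -0.125, 1.25, 2.625.
f(-1.5) = -5.75, f(-0.125) = -5.578125, f(1.25) = 5.9375, f(2.625) = 28.796875.
Sum = Δs · [f(-1.5) + f(-0.125) + f(1.25) + f(2.625)].
Sum = 32.18359375.

32.18359375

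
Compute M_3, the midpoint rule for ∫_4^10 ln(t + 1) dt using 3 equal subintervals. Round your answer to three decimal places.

Δt = (10 − 4)/3 = 2.
Midpoints: 5, 7, 9.
f(5) ≈ 1.792, f(7) ≈ 2.079, f(9) ≈ 2.303.
Sum = Δt · [f(5) + f(7) + f(9)].
Sum ≈ 12.348.

12.348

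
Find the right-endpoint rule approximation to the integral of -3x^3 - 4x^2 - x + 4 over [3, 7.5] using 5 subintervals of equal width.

-3495.7125

Δx = (7.5 − 3)/5 = 0.9.
Right endpoints: 3.9, 4.8, 5.7, 6.6, 7.5.
f(3.9) = -238.697, f(4.8) = -424.736, f(5.7) = -687.239, f(6.6) = -1039.328, f(7.5) = -1494.125.
Sum = Δx · [f(3.9) + f(4.8) + f(5.7) + f(6.6) + f(7.5)].
Sum = -3495.7125.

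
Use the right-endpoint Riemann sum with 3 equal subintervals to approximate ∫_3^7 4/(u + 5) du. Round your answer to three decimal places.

Δu = (7 − 3)/3 = 4/3.
Right endpoints: 13/3, 17/3, 7.
f(13/3) = 3/7, f(17/3) = 0.375, f(7) = 1/3.
Sum = Δu · [f(13/3) + f(17/3) + f(7)].
Sum ≈ 1.516.

1.516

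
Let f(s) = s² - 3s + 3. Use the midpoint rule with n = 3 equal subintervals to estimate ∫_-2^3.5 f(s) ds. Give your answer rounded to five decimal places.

19.54282

Δs = (3.5 − (-2))/3 = 11/6.
Midpoints: -13/12, 0.75, 31/12.
f(-13/12) = 1069/144, f(0.75) = 1.3125, f(31/12) = 277/144.
Sum = Δs · [f(-13/12) + f(0.75) + f(31/12)].
Sum ≈ 19.54282.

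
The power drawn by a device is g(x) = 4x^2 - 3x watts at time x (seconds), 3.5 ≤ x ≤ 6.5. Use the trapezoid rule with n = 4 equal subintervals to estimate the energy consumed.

265.125

Δx = (6.5 − 3.5)/4 = 0.75.
g(3.5) = 38.5, g(4.25) = 59.5, g(5) = 85, g(5.75) = 115, g(6.5) = 149.5.
T_4 = (Δx/2)·[g(x_0) + 2g(x_1) + 2g(x_2) + 2g(x_3) + g(x_4)].
Sum = 265.125.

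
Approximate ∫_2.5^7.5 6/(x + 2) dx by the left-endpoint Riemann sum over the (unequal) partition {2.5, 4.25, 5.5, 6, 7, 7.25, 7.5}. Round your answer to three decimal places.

5.012

Subinterval widths: 1.75, 1.25, 0.5, 1, 0.25, 0.25.
Left endpoints: 2.5, 4.25, 5.5, 6, 7, 7.25.
f(2.5) = 4/3, f(4.25) = 0.96, f(5.5) = 0.8, f(6) = 0.75, f(7) = 2/3, f(7.25) = 24/37.
Sum = Σ Δx_i · f(x_i).
Sum ≈ 5.012.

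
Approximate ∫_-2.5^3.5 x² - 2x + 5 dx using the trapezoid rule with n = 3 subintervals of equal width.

47.5

Δx = (3.5 − (-2.5))/3 = 2.
f(-2.5) = 16.25, f(-0.5) = 6.25, f(1.5) = 4.25, f(3.5) = 10.25.
T_3 = (Δx/2)·[f(x_0) + 2f(x_1) + 2f(x_2) + f(x_3)].
Sum = 47.5.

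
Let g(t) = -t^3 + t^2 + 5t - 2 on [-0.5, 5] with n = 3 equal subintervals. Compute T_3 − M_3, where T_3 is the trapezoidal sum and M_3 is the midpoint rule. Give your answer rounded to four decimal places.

T_3 ≈ -81.366898.
M_3 ≈ -54.793113.
T_3 − M_3 ≈ -26.5738.

-26.5738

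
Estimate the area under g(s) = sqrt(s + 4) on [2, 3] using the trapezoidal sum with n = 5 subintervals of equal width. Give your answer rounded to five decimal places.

Δs = (3 − 2)/5 = 0.2.
g(2) ≈ 2.44949, g(2.2) ≈ 2.48998, g(2.4) ≈ 2.52982, g(2.6) ≈ 2.56905, g(2.8) ≈ 2.60768, g(3) ≈ 2.64575.
T_5 = (Δs/2)·[g(s_0) + 2g(s_1) + ... + 2g(s_{4}) + g(s_5)].
Sum ≈ 2.54883.

2.54883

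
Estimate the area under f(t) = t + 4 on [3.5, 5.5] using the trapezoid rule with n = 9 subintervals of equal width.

Δt = (5.5 − 3.5)/9 = 2/9.
f(3.5) = 7.5, f(67/18) = 139/18, f(71/18) = 143/18, f(25/6) = 49/6, f(79/18) = 151/18, f(83/18) = 155/18, f(29/6) = 53/6, f(91/18) = 163/18, f(95/18) = 167/18, f(5.5) = 9.5.
T_9 = (Δt/2)·[f(t_0) + 2f(t_1) + ... + 2f(t_{8}) + f(t_9)].
Sum = 17.

17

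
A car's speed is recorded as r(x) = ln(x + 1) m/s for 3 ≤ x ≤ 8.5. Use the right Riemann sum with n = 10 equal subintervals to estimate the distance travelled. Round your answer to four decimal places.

Δx = (8.5 − 3)/10 = 0.55.
Right endpoints: 3.55, 4.1, 4.65, 5.2, 5.75, 6.3, 6.85, 7.4, 7.95, 8.5.
r(3.55) ≈ 1.5151, r(4.1) ≈ 1.6292, r(4.65) ≈ 1.7317, r(5.2) ≈ 1.8245, r(5.75) ≈ 1.9095, r(6.3) ≈ 1.9879, r(6.85) ≈ 2.0605, r(7.4) ≈ 2.1282, r(7.95) ≈ 2.1917, r(8.5) ≈ 2.2513.
Sum = Δx · [r(3.55) + r(4.1) + r(4.65) + ...].
Sum ≈ 10.5763.

10.5763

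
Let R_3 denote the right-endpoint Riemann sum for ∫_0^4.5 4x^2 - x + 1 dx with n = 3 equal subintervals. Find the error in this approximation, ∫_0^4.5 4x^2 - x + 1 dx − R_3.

Exact integral: ∫_0^4.5 f(x) dx = 115.875.
R_3 = 180.
Error = 115.875 − 180 = -64.125.

-64.125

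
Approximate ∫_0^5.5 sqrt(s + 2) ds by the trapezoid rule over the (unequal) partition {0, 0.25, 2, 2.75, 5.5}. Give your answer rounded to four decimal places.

11.7564

Subinterval widths: 0.25, 1.75, 0.75, 2.75.
f(0) ≈ 1.4142, f(0.25) ≈ 1.5000, f(2) ≈ 2.0000, f(2.75) ≈ 2.1794, f(5.5) ≈ 2.7386.
On each subinterval the trapezoid contributes (Δs_i/2)·[f(s_{i-1}) + f(s_i)].
Sum ≈ 11.7564.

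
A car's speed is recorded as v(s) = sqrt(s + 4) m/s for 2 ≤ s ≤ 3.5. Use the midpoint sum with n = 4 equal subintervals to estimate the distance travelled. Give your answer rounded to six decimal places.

3.895231

Δs = (3.5 − 2)/4 = 0.375.
Midpoints: 2.1875, 2.5625, 2.9375, 3.3125.
v(2.1875) ≈ 2.487469, v(2.5625) ≈ 2.561738, v(2.9375) ≈ 2.633913, v(3.3125) ≈ 2.704163.
Sum = Δs · [v(2.1875) + v(2.5625) + v(2.9375) + v(3.3125)].
Sum ≈ 3.895231.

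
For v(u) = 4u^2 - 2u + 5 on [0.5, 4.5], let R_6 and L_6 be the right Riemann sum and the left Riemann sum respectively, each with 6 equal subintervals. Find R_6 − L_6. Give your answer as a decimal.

R_6 ≈ 146.51852.
L_6 ≈ 98.51852.
R_6 − L_6 = 48.

48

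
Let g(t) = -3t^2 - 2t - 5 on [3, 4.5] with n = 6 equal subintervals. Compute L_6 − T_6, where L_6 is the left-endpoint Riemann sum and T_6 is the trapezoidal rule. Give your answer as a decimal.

L_6 = -78.328125.
T_6 = -82.921875.
L_6 − T_6 = 4.59375.

4.59375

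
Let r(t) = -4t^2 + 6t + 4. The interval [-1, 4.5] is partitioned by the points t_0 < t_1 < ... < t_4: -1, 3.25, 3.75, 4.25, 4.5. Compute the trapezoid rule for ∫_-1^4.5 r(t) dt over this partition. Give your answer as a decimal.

-94.4375

Subinterval widths: 4.25, 0.5, 0.5, 0.25.
r(-1) = -6, r(3.25) = -18.75, r(3.75) = -29.75, r(4.25) = -42.75, r(4.5) = -50.
On each subinterval the trapezoid contributes (Δt_i/2)·[r(t_{i-1}) + r(t_i)].
Sum = -94.4375.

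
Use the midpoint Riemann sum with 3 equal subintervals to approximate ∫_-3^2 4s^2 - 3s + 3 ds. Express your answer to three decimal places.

Δs = (2 − (-3))/3 = 5/3.
Midpoints: -13/6, -0.5, 7/6.
f(-13/6) = 509/18, f(-0.5) = 5.5, f(7/6) = 89/18.
Sum = Δs · [f(-13/6) + f(-0.5) + f(7/6)].
Sum ≈ 64.537.

64.537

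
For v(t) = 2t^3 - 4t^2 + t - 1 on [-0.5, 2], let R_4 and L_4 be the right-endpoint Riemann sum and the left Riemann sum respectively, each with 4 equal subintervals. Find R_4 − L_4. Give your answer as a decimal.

2.34375

R_4 ≈ -2.2363281.
L_4 ≈ -4.5800781.
R_4 − L_4 = 2.34375.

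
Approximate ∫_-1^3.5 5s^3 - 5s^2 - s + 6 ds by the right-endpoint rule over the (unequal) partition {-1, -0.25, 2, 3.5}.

291.83203125

Subinterval widths: 0.75, 2.25, 1.5.
Right endpoints: -0.25, 2, 3.5.
f(-0.25) = 5.859375, f(2) = 24, f(3.5) = 155.625.
Sum = Σ Δs_i · f(s_i).
Sum = 291.83203125.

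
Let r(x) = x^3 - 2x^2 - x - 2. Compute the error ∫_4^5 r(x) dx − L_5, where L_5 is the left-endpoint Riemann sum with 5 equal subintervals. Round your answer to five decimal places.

4.12333

Exact integral: ∫_4^5 r(x) dx ≈ 45.0833333.
L_5 = 40.96.
Error ≈ 45.0833333 − 40.96 ≈ 4.12333.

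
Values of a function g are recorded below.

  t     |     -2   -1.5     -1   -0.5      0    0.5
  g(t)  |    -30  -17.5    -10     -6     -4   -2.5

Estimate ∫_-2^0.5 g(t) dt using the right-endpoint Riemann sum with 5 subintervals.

Δt = 0.5.
Sum = 0.5·[(-17.5) + (-10) + (-6) + (-4) + (-2.5)] = -20.

-20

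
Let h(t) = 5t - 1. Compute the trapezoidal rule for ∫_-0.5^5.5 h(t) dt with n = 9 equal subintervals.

Δt = (5.5 − (-0.5))/9 = 2/3.
h(-0.5) = -3.5, h(1/6) = -1/6, h(5/6) = 19/6, h(1.5) = 6.5, h(13/6) = 59/6, h(17/6) = 79/6, h(3.5) = 16.5, h(25/6) = 119/6, h(29/6) = 139/6, h(5.5) = 26.5.
T_9 = (Δt/2)·[h(t_0) + 2h(t_1) + ... + 2h(t_{8}) + h(t_9)].
Sum = 69.

69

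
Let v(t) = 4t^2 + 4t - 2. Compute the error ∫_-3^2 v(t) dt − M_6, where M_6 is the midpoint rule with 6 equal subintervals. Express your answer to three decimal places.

Exact integral: ∫_-3^2 v(t) dt ≈ 26.66667.
M_6 ≈ 25.50926.
Error ≈ 26.66667 − 25.50926 ≈ 1.157.

1.157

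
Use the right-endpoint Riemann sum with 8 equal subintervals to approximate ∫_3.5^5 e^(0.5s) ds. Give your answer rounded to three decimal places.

Δs = (5 − 3.5)/8 = 0.1875.
Right endpoints: 3.6875, 3.875, 4.0625, 4.25, 4.4375, 4.625, 4.8125, 5.
f(3.6875) ≈ 6.320, f(3.875) ≈ 6.941, f(4.0625) ≈ 7.624, f(4.25) ≈ 8.373, f(4.4375) ≈ 9.196, f(4.625) ≈ 10.100, f(4.8125) ≈ 11.092, f(5) ≈ 12.182.
Sum = Δs · [f(3.6875) + f(3.875) + f(4.0625) + ...].
Sum ≈ 13.468.

13.468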